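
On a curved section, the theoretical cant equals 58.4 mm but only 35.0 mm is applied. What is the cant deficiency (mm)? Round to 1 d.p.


Cant deficiency = equilibrium cant - actual cant
CD = 58.4 - 35.0
CD = 23.4 mm

23.4


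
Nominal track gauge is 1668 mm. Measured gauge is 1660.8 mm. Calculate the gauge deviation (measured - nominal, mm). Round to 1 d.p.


Deviation = measured - nominal
Deviation = 1660.8 - 1668
Deviation = -7.2 mm

-7.2


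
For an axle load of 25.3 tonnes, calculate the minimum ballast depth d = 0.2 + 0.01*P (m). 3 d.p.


d = 0.2 + 0.01 * 25.3
d = 0.2 + 0.253
d = 0.453 m

0.453


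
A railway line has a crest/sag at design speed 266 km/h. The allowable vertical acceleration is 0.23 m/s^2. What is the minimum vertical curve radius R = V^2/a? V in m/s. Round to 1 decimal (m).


Convert speed: V = 266 / 3.6 = 73.8889 m/s
V^2 = 5459.5679 m^2/s^2
R_v = 5459.5679 / 0.23
R_v = 23737.3 m

23737.3


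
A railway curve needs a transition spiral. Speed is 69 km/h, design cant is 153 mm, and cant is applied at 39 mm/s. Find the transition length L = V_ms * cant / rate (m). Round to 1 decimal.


Convert speed: V = 69 / 3.6 = 19.1667 m/s
L = 19.1667 * 153 / 39
L = 2932.5 / 39
L = 75.2 m

75.2


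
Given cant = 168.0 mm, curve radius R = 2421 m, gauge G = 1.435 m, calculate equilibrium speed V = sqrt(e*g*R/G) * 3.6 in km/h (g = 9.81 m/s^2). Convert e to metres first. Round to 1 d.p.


Convert cant: e = 168.0 mm = 0.1680 m
V_ms = sqrt(0.1680 * 9.81 * 2421 / 1.435)
V_ms = sqrt(2780.488976) = 52.7303 m/s
V = 52.7303 * 3.6 = 189.8 km/h

189.8


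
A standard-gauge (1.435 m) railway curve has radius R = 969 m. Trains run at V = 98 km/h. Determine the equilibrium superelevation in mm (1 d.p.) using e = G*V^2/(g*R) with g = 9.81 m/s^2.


Convert speed: V = 98 / 3.6 = 27.2222 m/s
Apply formula: e = 1.435 * 27.2222^2 / (9.81 * 969)
e = 1.435 * 741.0494 / 9505.89
e = 0.111868 m = 111.9 mm

111.9


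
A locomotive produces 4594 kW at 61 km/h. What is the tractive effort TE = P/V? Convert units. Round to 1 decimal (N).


Convert: P = 4594 kW = 4594000 W
V = 61 / 3.6 = 16.9444 m/s
TE = 4594000 / 16.9444
TE = 271121.3 N

271121.3


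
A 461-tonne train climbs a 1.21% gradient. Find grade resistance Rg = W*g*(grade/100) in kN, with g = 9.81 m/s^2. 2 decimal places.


Rg = W * 9.81 * grade / 100
Rg = 461 * 9.81 * 1.21 / 100
Rg = 4522.41 * 0.0121
Rg = 54.72 kN

54.72


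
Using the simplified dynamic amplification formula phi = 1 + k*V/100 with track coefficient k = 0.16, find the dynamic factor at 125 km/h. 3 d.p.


phi = 1 + k * V / 100
phi = 1 + 0.16 * 125 / 100
phi = 1 + 0.2
phi = 1.200

1.200


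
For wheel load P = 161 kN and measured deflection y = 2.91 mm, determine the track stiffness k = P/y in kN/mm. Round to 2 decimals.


Track stiffness k = P / y
k = 161 / 2.91
k = 55.33 kN/mm

55.33


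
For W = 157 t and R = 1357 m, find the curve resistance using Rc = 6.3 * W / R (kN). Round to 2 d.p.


Rc = 6.3 * W / R
Rc = 6.3 * 157 / 1357
Rc = 989.1 / 1357
Rc = 0.73 kN

0.73


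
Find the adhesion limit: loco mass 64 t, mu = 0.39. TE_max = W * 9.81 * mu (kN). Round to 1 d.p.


TE_max = W * g * mu
TE_max = 64 * 9.81 * 0.39
TE_max = 627.84 * 0.39
TE_max = 244.9 kN

244.9


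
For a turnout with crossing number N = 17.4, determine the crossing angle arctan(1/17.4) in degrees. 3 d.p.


1/N = 1/17.4 = 0.057471
angle = arctan(0.057471) = 0.057408 rad
angle = 0.057408 * 180/pi = 3.289 degrees

3.289


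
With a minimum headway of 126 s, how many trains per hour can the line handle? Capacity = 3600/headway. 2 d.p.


Capacity = 3600 / headway
Capacity = 3600 / 126
Capacity = 28.57 trains/hour

28.57


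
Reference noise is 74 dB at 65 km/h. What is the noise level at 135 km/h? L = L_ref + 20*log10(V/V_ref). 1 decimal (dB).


V/V_ref = 135 / 65 = 2.076923
log10(2.076923) = 0.31742
20 * 0.31742 = 6.3484
L = 74 + 6.3484 = 80.3 dB

80.3


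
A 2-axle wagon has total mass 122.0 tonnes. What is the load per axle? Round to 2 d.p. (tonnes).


Load per axle = total weight / number of axles
Load = 122.0 / 2
Load = 61.00 tonnes

61.00


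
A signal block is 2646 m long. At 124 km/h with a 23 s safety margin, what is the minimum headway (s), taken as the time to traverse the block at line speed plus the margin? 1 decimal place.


V = 124 / 3.6 = 34.4444 m/s
Block traversal time = 2646 / 34.4444 = 76.8194 s
Headway = 76.8194 + 23
Headway = 99.8 s

99.8


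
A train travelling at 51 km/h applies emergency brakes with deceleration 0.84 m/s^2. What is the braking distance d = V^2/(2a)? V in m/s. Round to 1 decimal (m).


Convert speed: V = 51 / 3.6 = 14.1667 m/s
V^2 = 200.6944
d = 200.6944 / (2 * 0.84)
d = 200.6944 / 1.68
d = 119.5 m

119.5


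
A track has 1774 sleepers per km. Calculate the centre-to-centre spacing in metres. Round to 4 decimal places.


Spacing = 1000 m / number of sleepers
Spacing = 1000 / 1774
Spacing = 0.5637 m

0.5637


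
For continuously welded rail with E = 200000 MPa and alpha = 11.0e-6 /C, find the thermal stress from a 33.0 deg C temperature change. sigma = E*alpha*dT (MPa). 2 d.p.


sigma = E * alpha * dT
sigma = 200000 * 11.0e-6 * 33.0
sigma = 2.2 * 33.0
sigma = 72.60 MPa

72.60


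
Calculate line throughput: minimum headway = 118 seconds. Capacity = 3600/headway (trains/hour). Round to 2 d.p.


Capacity = 3600 / headway
Capacity = 3600 / 118
Capacity = 30.51 trains/hour

30.51


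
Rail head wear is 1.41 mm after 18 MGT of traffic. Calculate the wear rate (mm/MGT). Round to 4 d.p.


Wear rate = total wear / cumulative tonnage
Rate = 1.41 / 18
Rate = 0.0783 mm/MGT

0.0783


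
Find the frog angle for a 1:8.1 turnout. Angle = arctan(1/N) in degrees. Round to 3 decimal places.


1/N = 1/8.1 = 0.123457
angle = arctan(0.123457) = 0.122835 rad
angle = 0.122835 * 180/pi = 7.038 degrees

7.038


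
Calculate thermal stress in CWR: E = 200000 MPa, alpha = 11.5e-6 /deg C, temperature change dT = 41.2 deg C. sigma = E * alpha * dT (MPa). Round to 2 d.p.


sigma = E * alpha * dT
sigma = 200000 * 11.5e-6 * 41.2
sigma = 2.3 * 41.2
sigma = 94.76 MPa

94.76


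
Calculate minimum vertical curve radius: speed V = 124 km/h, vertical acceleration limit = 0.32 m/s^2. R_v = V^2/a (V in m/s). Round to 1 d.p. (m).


Convert speed: V = 124 / 3.6 = 34.4444 m/s
V^2 = 1186.4198 m^2/s^2
R_v = 1186.4198 / 0.32
R_v = 3707.6 m

3707.6


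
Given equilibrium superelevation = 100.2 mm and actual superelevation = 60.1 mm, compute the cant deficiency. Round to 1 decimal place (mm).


Cant deficiency = equilibrium cant - actual cant
CD = 100.2 - 60.1
CD = 40.1 mm

40.1


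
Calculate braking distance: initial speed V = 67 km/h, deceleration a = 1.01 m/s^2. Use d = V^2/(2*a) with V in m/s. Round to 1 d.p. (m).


Convert speed: V = 67 / 3.6 = 18.6111 m/s
V^2 = 346.3735
d = 346.3735 / (2 * 1.01)
d = 346.3735 / 2.02
d = 171.5 m

171.5


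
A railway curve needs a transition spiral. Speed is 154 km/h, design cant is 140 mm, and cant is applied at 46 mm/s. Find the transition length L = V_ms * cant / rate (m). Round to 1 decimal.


Convert speed: V = 154 / 3.6 = 42.7778 m/s
L = 42.7778 * 140 / 46
L = 5988.8889 / 46
L = 130.2 m

130.2


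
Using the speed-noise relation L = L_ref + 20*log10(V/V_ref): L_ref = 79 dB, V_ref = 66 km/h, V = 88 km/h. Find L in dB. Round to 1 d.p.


V/V_ref = 88 / 66 = 1.333333
log10(1.333333) = 0.124939
20 * 0.124939 = 2.4988
L = 79 + 2.4988 = 81.5 dB

81.5


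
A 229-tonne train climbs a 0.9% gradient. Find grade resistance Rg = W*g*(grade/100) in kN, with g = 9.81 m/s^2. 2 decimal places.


Rg = W * 9.81 * grade / 100
Rg = 229 * 9.81 * 0.9 / 100
Rg = 2246.49 * 0.009
Rg = 20.22 kN

20.22


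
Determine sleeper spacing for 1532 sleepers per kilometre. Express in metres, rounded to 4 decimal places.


Spacing = 1000 m / number of sleepers
Spacing = 1000 / 1532
Spacing = 0.6527 m

0.6527


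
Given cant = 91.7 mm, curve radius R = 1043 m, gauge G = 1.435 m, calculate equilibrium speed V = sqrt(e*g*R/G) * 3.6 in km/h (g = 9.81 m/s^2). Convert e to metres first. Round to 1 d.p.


Convert cant: e = 91.7 mm = 0.0917 m
V_ms = sqrt(0.0917 * 9.81 * 1043 / 1.435)
V_ms = sqrt(653.838893) = 25.5703 m/s
V = 25.5703 * 3.6 = 92.1 km/h

92.1


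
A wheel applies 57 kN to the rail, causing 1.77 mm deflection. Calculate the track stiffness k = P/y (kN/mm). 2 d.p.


Track stiffness k = P / y
k = 57 / 1.77
k = 32.20 kN/mm

32.20


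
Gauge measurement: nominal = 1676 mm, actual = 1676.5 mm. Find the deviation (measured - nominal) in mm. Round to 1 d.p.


Deviation = measured - nominal
Deviation = 1676.5 - 1676
Deviation = 0.5 mm

0.5


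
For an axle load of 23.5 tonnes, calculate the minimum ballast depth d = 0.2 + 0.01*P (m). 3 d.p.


d = 0.2 + 0.01 * 23.5
d = 0.2 + 0.235
d = 0.435 m

0.435


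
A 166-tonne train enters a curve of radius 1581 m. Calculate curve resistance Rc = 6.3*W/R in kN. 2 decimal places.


Rc = 6.3 * W / R
Rc = 6.3 * 166 / 1581
Rc = 1045.8 / 1581
Rc = 0.66 kN

0.66


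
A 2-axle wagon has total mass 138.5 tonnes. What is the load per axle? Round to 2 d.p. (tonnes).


Load per axle = total weight / number of axles
Load = 138.5 / 2
Load = 69.25 tonnes

69.25


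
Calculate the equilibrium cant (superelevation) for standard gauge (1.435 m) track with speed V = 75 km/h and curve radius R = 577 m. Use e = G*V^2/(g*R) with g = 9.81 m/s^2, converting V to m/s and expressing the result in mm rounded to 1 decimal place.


Convert speed: V = 75 / 3.6 = 20.8333 m/s
Apply formula: e = 1.435 * 20.8333^2 / (9.81 * 577)
e = 1.435 * 434.0278 / 5660.37
e = 0.110033 m = 110.0 mm

110.0


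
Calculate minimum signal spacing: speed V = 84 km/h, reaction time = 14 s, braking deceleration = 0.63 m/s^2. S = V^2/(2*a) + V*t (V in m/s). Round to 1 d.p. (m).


V = 84 / 3.6 = 23.3333 m/s
Braking distance = 23.3333^2 / (2*0.63) = 432.0988 m
Sighting distance = 23.3333 * 14 = 326.6667 m
S = 432.0988 + 326.6667 = 758.8 m

758.8


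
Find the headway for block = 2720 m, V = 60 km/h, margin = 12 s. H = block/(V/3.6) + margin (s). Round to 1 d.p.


V = 60 / 3.6 = 16.6667 m/s
Block traversal time = 2720 / 16.6667 = 163.2 s
Headway = 163.2 + 12
Headway = 175.2 s

175.2


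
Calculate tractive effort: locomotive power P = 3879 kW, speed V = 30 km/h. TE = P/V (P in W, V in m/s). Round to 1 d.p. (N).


Convert: P = 3879 kW = 3879000 W
V = 30 / 3.6 = 8.3333 m/s
TE = 3879000 / 8.3333
TE = 465480.0 N

465480.0


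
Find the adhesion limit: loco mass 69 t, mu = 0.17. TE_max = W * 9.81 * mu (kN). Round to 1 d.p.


TE_max = W * g * mu
TE_max = 69 * 9.81 * 0.17
TE_max = 676.89 * 0.17
TE_max = 115.1 kN

115.1


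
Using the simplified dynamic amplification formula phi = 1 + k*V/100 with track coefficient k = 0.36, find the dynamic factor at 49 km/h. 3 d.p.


phi = 1 + k * V / 100
phi = 1 + 0.36 * 49 / 100
phi = 1 + 0.1764
phi = 1.176

1.176


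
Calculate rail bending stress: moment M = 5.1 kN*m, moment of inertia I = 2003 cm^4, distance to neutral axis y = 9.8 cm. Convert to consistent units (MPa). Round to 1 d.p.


Convert units:
M = 5.1 kN*m = 5100000 N*mm
y = 9.8 cm = 98 mm
I = 2003 cm^4 = 20030000 mm^4
sigma = 5100000 * 98 / 20030000
sigma = 25.0 MPa

25.0


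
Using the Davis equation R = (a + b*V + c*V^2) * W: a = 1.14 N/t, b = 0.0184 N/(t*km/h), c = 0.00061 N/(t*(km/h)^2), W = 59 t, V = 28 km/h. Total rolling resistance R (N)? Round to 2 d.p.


b*V = 0.0184 * 28 = 0.5152
c*V^2 = 0.00061 * 784 = 0.47824
R_per_t = 1.14 + 0.5152 + 0.47824 = 2.13344 N/t
R_total = 2.13344 * 59 = 125.87 N

125.87


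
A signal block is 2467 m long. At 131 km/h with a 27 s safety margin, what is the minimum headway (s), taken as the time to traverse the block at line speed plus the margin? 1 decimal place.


V = 131 / 3.6 = 36.3889 m/s
Block traversal time = 2467 / 36.3889 = 67.7954 s
Headway = 67.7954 + 27
Headway = 94.8 s

94.8


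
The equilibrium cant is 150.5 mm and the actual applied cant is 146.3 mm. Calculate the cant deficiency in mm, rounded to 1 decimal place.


Cant deficiency = equilibrium cant - actual cant
CD = 150.5 - 146.3
CD = 4.2 mm

4.2


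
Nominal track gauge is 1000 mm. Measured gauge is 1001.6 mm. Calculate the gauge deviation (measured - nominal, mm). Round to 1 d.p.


Deviation = measured - nominal
Deviation = 1001.6 - 1000
Deviation = 1.6 mm

1.6


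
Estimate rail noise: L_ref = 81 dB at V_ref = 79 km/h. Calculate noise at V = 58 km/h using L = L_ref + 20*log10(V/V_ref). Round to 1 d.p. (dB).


V/V_ref = 58 / 79 = 0.734177
log10(0.734177) = -0.134199
20 * -0.134199 = -2.684
L = 81 + -2.684 = 78.3 dB

78.3


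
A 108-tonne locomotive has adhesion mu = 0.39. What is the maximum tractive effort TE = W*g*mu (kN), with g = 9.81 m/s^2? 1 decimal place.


TE_max = W * g * mu
TE_max = 108 * 9.81 * 0.39
TE_max = 1059.48 * 0.39
TE_max = 413.2 kN

413.2


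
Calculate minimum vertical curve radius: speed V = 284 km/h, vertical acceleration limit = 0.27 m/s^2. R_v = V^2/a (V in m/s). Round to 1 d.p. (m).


Convert speed: V = 284 / 3.6 = 78.8889 m/s
V^2 = 6223.4568 m^2/s^2
R_v = 6223.4568 / 0.27
R_v = 23049.8 m

23049.8


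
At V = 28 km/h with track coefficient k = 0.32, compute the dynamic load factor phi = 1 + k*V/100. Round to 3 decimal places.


phi = 1 + k * V / 100
phi = 1 + 0.32 * 28 / 100
phi = 1 + 0.0896
phi = 1.090

1.090


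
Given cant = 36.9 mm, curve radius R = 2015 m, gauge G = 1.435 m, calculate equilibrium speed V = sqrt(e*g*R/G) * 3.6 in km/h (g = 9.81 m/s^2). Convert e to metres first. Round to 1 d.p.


Convert cant: e = 36.9 mm = 0.0369 m
V_ms = sqrt(0.0369 * 9.81 * 2015 / 1.435)
V_ms = sqrt(508.298143) = 22.5455 m/s
V = 22.5455 * 3.6 = 81.2 km/h

81.2


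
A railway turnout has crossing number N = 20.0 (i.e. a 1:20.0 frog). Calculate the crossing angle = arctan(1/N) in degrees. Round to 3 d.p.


1/N = 1/20.0 = 0.05
angle = arctan(0.05) = 0.049958 rad
angle = 0.049958 * 180/pi = 2.862 degrees

2.862


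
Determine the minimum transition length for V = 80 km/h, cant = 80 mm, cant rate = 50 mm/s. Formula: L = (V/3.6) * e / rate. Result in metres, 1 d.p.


Convert speed: V = 80 / 3.6 = 22.2222 m/s
L = 22.2222 * 80 / 50
L = 1777.7778 / 50
L = 35.6 m

35.6


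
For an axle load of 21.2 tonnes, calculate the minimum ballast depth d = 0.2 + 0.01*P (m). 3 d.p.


d = 0.2 + 0.01 * 21.2
d = 0.2 + 0.212
d = 0.412 m

0.412


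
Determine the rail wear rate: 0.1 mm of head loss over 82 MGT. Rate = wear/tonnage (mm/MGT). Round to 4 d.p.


Wear rate = total wear / cumulative tonnage
Rate = 0.1 / 82
Rate = 0.0012 mm/MGT

0.0012


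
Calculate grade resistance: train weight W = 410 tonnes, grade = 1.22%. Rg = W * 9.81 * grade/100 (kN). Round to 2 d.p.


Rg = W * 9.81 * grade / 100
Rg = 410 * 9.81 * 1.22 / 100
Rg = 4022.1 * 0.0122
Rg = 49.07 kN

49.07


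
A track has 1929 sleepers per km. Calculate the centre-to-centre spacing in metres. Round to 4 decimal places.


Spacing = 1000 m / number of sleepers
Spacing = 1000 / 1929
Spacing = 0.5184 m

0.5184


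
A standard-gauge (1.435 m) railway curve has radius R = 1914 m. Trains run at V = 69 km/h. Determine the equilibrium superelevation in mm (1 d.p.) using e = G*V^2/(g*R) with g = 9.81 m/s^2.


Convert speed: V = 69 / 3.6 = 19.1667 m/s
Apply formula: e = 1.435 * 19.1667^2 / (9.81 * 1914)
e = 1.435 * 367.3611 / 18776.34
e = 0.028076 m = 28.1 mm

28.1


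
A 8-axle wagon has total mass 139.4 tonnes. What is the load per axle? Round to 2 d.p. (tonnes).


Load per axle = total weight / number of axles
Load = 139.4 / 8
Load = 17.43 tonnes

17.43


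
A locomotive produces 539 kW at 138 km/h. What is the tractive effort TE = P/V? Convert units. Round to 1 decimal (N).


Convert: P = 539 kW = 539000 W
V = 138 / 3.6 = 38.3333 m/s
TE = 539000 / 38.3333
TE = 14060.9 N

14060.9


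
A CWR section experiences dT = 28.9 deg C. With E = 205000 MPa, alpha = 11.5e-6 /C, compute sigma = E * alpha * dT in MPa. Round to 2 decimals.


sigma = E * alpha * dT
sigma = 205000 * 11.5e-6 * 28.9
sigma = 2.3575 * 28.9
sigma = 68.13 MPa

68.13


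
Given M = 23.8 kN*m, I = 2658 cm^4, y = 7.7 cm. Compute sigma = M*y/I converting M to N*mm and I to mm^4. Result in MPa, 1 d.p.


Convert units:
M = 23.8 kN*m = 23800000 N*mm
y = 7.7 cm = 77 mm
I = 2658 cm^4 = 26580000 mm^4
sigma = 23800000 * 77 / 26580000
sigma = 68.9 MPa

68.9


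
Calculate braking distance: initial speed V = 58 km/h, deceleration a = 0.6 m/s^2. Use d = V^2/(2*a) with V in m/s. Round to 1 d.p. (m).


Convert speed: V = 58 / 3.6 = 16.1111 m/s
V^2 = 259.5679
d = 259.5679 / (2 * 0.6)
d = 259.5679 / 1.2
d = 216.3 m

216.3


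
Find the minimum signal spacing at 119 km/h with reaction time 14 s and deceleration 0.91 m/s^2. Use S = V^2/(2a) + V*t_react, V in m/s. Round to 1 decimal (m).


V = 119 / 3.6 = 33.0556 m/s
Braking distance = 33.0556^2 / (2*0.91) = 600.368 m
Sighting distance = 33.0556 * 14 = 462.7778 m
S = 600.368 + 462.7778 = 1063.1 m

1063.1


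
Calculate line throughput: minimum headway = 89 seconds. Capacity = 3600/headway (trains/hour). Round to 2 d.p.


Capacity = 3600 / headway
Capacity = 3600 / 89
Capacity = 40.45 trains/hour

40.45


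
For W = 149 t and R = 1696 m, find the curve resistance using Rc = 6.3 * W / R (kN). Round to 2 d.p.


Rc = 6.3 * W / R
Rc = 6.3 * 149 / 1696
Rc = 938.7 / 1696
Rc = 0.55 kN

0.55


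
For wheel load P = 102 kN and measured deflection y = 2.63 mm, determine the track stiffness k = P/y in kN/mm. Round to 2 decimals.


Track stiffness k = P / y
k = 102 / 2.63
k = 38.78 kN/mm

38.78


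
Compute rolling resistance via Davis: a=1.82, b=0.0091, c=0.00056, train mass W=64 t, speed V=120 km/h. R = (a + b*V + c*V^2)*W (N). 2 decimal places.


b*V = 0.0091 * 120 = 1.092
c*V^2 = 0.00056 * 14400 = 8.064
R_per_t = 1.82 + 1.092 + 8.064 = 10.976 N/t
R_total = 10.976 * 64 = 702.46 N

702.46


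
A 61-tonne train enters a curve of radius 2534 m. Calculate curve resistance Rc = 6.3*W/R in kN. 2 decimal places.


Rc = 6.3 * W / R
Rc = 6.3 * 61 / 2534
Rc = 384.3 / 2534
Rc = 0.15 kN

0.15


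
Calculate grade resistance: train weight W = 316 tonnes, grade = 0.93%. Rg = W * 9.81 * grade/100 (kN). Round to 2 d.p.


Rg = W * 9.81 * grade / 100
Rg = 316 * 9.81 * 0.93 / 100
Rg = 3099.96 * 0.0093
Rg = 28.83 kN

28.83


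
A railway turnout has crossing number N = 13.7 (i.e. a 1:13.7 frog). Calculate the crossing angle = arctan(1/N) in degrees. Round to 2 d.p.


1/N = 1/13.7 = 0.072993
angle = arctan(0.072993) = 0.072863 rad
angle = 0.072863 * 180/pi = 4.17 degrees

4.17


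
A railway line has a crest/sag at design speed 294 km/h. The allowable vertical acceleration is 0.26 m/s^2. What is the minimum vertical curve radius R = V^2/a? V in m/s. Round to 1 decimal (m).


Convert speed: V = 294 / 3.6 = 81.6667 m/s
V^2 = 6669.4444 m^2/s^2
R_v = 6669.4444 / 0.26
R_v = 25651.7 m

25651.7


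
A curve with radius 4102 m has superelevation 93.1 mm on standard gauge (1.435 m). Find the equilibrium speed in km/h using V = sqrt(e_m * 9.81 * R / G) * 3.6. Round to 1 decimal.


Convert cant: e = 93.1 mm = 0.0931 m
V_ms = sqrt(0.0931 * 9.81 * 4102 / 1.435)
V_ms = sqrt(2610.732907) = 51.0953 m/s
V = 51.0953 * 3.6 = 183.9 km/h

183.9


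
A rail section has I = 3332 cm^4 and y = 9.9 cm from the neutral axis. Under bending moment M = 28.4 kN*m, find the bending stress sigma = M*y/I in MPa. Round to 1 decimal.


Convert units:
M = 28.4 kN*m = 28400000 N*mm
y = 9.9 cm = 99 mm
I = 3332 cm^4 = 33320000 mm^4
sigma = 28400000 * 99 / 33320000
sigma = 84.4 MPa

84.4


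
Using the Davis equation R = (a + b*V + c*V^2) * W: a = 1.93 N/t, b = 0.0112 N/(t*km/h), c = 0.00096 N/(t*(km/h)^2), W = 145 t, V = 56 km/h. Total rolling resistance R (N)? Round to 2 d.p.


b*V = 0.0112 * 56 = 0.6272
c*V^2 = 0.00096 * 3136 = 3.01056
R_per_t = 1.93 + 0.6272 + 3.01056 = 5.56776 N/t
R_total = 5.56776 * 145 = 807.33 N

807.33


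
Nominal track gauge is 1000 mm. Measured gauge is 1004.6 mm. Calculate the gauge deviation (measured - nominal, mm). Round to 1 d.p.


Deviation = measured - nominal
Deviation = 1004.6 - 1000
Deviation = 4.6 mm

4.6


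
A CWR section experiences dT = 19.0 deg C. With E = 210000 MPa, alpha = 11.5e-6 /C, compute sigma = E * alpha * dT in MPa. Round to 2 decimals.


sigma = E * alpha * dT
sigma = 210000 * 11.5e-6 * 19.0
sigma = 2.415 * 19.0
sigma = 45.89 MPa

45.89


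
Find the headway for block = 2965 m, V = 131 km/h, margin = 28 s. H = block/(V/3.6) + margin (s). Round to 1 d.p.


V = 131 / 3.6 = 36.3889 m/s
Block traversal time = 2965 / 36.3889 = 81.4809 s
Headway = 81.4809 + 28
Headway = 109.5 s

109.5


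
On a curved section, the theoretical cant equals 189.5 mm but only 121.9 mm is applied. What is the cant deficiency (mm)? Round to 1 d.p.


Cant deficiency = equilibrium cant - actual cant
CD = 189.5 - 121.9
CD = 67.6 mm

67.6


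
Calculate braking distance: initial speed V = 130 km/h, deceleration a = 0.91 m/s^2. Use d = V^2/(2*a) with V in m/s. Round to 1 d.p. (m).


Convert speed: V = 130 / 3.6 = 36.1111 m/s
V^2 = 1304.0123
d = 1304.0123 / (2 * 0.91)
d = 1304.0123 / 1.82
d = 716.5 m

716.5


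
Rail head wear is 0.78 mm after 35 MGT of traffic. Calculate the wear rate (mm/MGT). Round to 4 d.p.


Wear rate = total wear / cumulative tonnage
Rate = 0.78 / 35
Rate = 0.0223 mm/MGT

0.0223


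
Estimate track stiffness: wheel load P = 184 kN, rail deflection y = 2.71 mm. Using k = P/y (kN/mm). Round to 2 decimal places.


Track stiffness k = P / y
k = 184 / 2.71
k = 67.90 kN/mm

67.90


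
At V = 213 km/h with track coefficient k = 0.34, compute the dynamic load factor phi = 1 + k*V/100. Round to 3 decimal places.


phi = 1 + k * V / 100
phi = 1 + 0.34 * 213 / 100
phi = 1 + 0.7242
phi = 1.724

1.724


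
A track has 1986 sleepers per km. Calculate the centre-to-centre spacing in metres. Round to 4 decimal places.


Spacing = 1000 m / number of sleepers
Spacing = 1000 / 1986
Spacing = 0.5035 m

0.5035


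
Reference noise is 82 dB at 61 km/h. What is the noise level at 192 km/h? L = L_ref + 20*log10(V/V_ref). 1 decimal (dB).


V/V_ref = 192 / 61 = 3.147541
log10(3.147541) = 0.497971
20 * 0.497971 = 9.9594
L = 82 + 9.9594 = 92.0 dB

92.0


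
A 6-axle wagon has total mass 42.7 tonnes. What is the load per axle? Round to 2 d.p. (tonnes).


Load per axle = total weight / number of axles
Load = 42.7 / 6
Load = 7.12 tonnes

7.12


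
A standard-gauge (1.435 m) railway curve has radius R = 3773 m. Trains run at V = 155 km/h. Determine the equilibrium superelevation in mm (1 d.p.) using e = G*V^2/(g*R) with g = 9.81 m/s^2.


Convert speed: V = 155 / 3.6 = 43.0556 m/s
Apply formula: e = 1.435 * 43.0556^2 / (9.81 * 3773)
e = 1.435 * 1853.7809 / 37013.13
e = 0.071871 m = 71.9 mm

71.9


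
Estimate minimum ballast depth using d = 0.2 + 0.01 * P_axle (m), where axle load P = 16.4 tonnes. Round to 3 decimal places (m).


d = 0.2 + 0.01 * 16.4
d = 0.2 + 0.164
d = 0.364 m

0.364


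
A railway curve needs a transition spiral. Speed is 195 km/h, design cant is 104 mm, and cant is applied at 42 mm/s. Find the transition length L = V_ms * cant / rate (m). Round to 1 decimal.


Convert speed: V = 195 / 3.6 = 54.1667 m/s
L = 54.1667 * 104 / 42
L = 5633.3333 / 42
L = 134.1 m

134.1


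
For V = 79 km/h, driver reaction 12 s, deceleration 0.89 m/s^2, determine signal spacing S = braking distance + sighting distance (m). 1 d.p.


V = 79 / 3.6 = 21.9444 m/s
Braking distance = 21.9444^2 / (2*0.89) = 270.5386 m
Sighting distance = 21.9444 * 12 = 263.3333 m
S = 270.5386 + 263.3333 = 533.9 m

533.9


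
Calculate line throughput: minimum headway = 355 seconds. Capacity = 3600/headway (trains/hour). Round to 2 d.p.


Capacity = 3600 / headway
Capacity = 3600 / 355
Capacity = 10.14 trains/hour

10.14


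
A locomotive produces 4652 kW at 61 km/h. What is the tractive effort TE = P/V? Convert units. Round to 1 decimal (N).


Convert: P = 4652 kW = 4652000 W
V = 61 / 3.6 = 16.9444 m/s
TE = 4652000 / 16.9444
TE = 274544.3 N

274544.3


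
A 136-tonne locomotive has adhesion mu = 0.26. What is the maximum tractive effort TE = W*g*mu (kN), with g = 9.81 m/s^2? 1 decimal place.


TE_max = W * g * mu
TE_max = 136 * 9.81 * 0.26
TE_max = 1334.16 * 0.26
TE_max = 346.9 kN

346.9


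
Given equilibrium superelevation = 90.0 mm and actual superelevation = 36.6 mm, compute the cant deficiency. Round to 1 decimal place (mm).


Cant deficiency = equilibrium cant - actual cant
CD = 90.0 - 36.6
CD = 53.4 mm

53.4


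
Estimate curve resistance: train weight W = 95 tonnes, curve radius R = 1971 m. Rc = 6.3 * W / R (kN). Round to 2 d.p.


Rc = 6.3 * W / R
Rc = 6.3 * 95 / 1971
Rc = 598.5 / 1971
Rc = 0.30 kN

0.30


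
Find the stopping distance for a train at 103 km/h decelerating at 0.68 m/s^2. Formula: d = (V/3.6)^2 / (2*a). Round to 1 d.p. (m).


Convert speed: V = 103 / 3.6 = 28.6111 m/s
V^2 = 818.5957
d = 818.5957 / (2 * 0.68)
d = 818.5957 / 1.36
d = 601.9 m

601.9


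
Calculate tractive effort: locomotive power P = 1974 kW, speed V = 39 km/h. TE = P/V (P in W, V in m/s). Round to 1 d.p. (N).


Convert: P = 1974 kW = 1974000 W
V = 39 / 3.6 = 10.8333 m/s
TE = 1974000 / 10.8333
TE = 182215.4 N

182215.4


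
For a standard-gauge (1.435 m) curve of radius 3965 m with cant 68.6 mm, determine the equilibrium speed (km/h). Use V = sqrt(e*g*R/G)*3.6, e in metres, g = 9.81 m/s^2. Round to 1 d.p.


Convert cant: e = 68.6 mm = 0.0686 m
V_ms = sqrt(0.0686 * 9.81 * 3965 / 1.435)
V_ms = sqrt(1859.44961) = 43.1213 m/s
V = 43.1213 * 3.6 = 155.2 km/h

155.2


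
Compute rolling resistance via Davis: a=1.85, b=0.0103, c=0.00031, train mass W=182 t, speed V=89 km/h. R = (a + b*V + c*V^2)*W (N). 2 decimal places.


b*V = 0.0103 * 89 = 0.9167
c*V^2 = 0.00031 * 7921 = 2.45551
R_per_t = 1.85 + 0.9167 + 2.45551 = 5.22221 N/t
R_total = 5.22221 * 182 = 950.44 N

950.44


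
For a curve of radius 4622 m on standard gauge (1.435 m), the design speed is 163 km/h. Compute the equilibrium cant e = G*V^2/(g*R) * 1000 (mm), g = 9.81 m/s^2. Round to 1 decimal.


Convert speed: V = 163 / 3.6 = 45.2778 m/s
Apply formula: e = 1.435 * 45.2778^2 / (9.81 * 4622)
e = 1.435 * 2050.0772 / 45341.82
e = 0.064882 m = 64.9 mm

64.9


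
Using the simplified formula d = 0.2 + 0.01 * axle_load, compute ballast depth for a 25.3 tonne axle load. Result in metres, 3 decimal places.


d = 0.2 + 0.01 * 25.3
d = 0.2 + 0.253
d = 0.453 m

0.453


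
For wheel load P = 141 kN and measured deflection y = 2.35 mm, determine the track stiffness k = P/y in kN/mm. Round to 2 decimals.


Track stiffness k = P / y
k = 141 / 2.35
k = 60.00 kN/mm

60.00


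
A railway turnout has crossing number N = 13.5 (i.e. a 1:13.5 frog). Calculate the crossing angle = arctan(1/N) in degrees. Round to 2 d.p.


1/N = 1/13.5 = 0.074074
angle = arctan(0.074074) = 0.073939 rad
angle = 0.073939 * 180/pi = 4.24 degrees

4.24


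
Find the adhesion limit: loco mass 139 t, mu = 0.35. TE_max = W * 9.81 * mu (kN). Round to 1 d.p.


TE_max = W * g * mu
TE_max = 139 * 9.81 * 0.35
TE_max = 1363.59 * 0.35
TE_max = 477.3 kN

477.3


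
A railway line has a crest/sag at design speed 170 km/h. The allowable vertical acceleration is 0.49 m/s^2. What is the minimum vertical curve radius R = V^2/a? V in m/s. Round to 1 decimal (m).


Convert speed: V = 170 / 3.6 = 47.2222 m/s
V^2 = 2229.9383 m^2/s^2
R_v = 2229.9383 / 0.49
R_v = 4550.9 m

4550.9


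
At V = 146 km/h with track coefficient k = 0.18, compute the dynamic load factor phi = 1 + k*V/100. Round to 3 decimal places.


phi = 1 + k * V / 100
phi = 1 + 0.18 * 146 / 100
phi = 1 + 0.2628
phi = 1.263

1.263


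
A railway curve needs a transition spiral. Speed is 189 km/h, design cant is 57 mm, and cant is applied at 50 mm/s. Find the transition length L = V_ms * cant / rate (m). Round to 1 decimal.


Convert speed: V = 189 / 3.6 = 52.5 m/s
L = 52.5 * 57 / 50
L = 2992.5 / 50
L = 59.9 m

59.9


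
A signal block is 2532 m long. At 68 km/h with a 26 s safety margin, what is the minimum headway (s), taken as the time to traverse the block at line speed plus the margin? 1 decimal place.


V = 68 / 3.6 = 18.8889 m/s
Block traversal time = 2532 / 18.8889 = 134.0471 s
Headway = 134.0471 + 26
Headway = 160.0 s

160.0


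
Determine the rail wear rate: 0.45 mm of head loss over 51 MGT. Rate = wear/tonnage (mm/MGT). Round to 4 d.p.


Wear rate = total wear / cumulative tonnage
Rate = 0.45 / 51
Rate = 0.0088 mm/MGT

0.0088


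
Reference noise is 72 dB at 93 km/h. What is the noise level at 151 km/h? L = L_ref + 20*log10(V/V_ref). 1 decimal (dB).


V/V_ref = 151 / 93 = 1.623656
log10(1.623656) = 0.210494
20 * 0.210494 = 4.2099
L = 72 + 4.2099 = 76.2 dB

76.2


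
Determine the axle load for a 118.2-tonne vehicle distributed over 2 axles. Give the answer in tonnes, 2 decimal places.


Load per axle = total weight / number of axles
Load = 118.2 / 2
Load = 59.10 tonnes

59.10


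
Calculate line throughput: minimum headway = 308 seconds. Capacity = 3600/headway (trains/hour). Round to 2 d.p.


Capacity = 3600 / headway
Capacity = 3600 / 308
Capacity = 11.69 trains/hour

11.69


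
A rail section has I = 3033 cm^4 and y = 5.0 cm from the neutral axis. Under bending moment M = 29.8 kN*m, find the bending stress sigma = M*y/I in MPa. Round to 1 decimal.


Convert units:
M = 29.8 kN*m = 29800000 N*mm
y = 5.0 cm = 50 mm
I = 3033 cm^4 = 30330000 mm^4
sigma = 29800000 * 50 / 30330000
sigma = 49.1 MPa

49.1


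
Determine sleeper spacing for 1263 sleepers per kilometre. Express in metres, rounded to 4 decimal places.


Spacing = 1000 m / number of sleepers
Spacing = 1000 / 1263
Spacing = 0.7918 m

0.7918


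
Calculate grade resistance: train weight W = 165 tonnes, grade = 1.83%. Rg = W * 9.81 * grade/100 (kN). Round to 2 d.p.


Rg = W * 9.81 * grade / 100
Rg = 165 * 9.81 * 1.83 / 100
Rg = 1618.65 * 0.0183
Rg = 29.62 kN

29.62


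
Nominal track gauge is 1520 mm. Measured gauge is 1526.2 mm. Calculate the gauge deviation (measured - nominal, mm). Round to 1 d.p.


Deviation = measured - nominal
Deviation = 1526.2 - 1520
Deviation = 6.2 mm

6.2


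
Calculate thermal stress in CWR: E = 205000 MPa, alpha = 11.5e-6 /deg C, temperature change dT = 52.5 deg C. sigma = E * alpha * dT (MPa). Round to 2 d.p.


sigma = E * alpha * dT
sigma = 205000 * 11.5e-6 * 52.5
sigma = 2.3575 * 52.5
sigma = 123.77 MPa

123.77


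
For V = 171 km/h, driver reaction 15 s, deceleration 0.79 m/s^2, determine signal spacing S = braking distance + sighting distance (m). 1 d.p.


V = 171 / 3.6 = 47.5 m/s
Braking distance = 47.5^2 / (2*0.79) = 1428.0063 m
Sighting distance = 47.5 * 15 = 712.5 m
S = 1428.0063 + 712.5 = 2140.5 m

2140.5


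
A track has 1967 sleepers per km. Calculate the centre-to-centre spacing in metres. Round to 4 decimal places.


Spacing = 1000 m / number of sleepers
Spacing = 1000 / 1967
Spacing = 0.5084 m

0.5084


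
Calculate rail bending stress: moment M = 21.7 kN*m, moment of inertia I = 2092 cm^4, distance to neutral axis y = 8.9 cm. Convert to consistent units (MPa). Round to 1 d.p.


Convert units:
M = 21.7 kN*m = 21700000 N*mm
y = 8.9 cm = 89 mm
I = 2092 cm^4 = 20920000 mm^4
sigma = 21700000 * 89 / 20920000
sigma = 92.3 MPa

92.3


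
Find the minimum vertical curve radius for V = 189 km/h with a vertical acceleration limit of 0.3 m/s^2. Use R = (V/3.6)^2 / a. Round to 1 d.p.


Convert speed: V = 189 / 3.6 = 52.5 m/s
V^2 = 2756.25 m^2/s^2
R_v = 2756.25 / 0.3
R_v = 9187.5 m

9187.5


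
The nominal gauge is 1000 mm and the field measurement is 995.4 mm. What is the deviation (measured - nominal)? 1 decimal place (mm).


Deviation = measured - nominal
Deviation = 995.4 - 1000
Deviation = -4.6 mm

-4.6


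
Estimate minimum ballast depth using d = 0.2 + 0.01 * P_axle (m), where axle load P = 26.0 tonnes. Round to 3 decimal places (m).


d = 0.2 + 0.01 * 26.0
d = 0.2 + 0.26
d = 0.460 m

0.460


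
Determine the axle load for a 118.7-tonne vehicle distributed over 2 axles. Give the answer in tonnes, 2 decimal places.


Load per axle = total weight / number of axles
Load = 118.7 / 2
Load = 59.35 tonnes

59.35


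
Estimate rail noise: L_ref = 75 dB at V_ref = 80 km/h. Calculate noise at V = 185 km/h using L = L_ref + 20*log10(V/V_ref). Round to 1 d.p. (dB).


V/V_ref = 185 / 80 = 2.3125
log10(2.3125) = 0.364082
20 * 0.364082 = 7.2816
L = 75 + 7.2816 = 82.3 dB

82.3


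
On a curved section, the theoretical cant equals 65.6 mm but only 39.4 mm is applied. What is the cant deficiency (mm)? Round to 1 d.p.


Cant deficiency = equilibrium cant - actual cant
CD = 65.6 - 39.4
CD = 26.2 mm

26.2


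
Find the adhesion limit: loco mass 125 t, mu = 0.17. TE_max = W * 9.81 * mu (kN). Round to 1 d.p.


TE_max = W * g * mu
TE_max = 125 * 9.81 * 0.17
TE_max = 1226.25 * 0.17
TE_max = 208.5 kN

208.5


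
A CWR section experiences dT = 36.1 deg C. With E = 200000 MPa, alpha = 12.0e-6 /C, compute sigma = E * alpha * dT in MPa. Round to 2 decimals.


sigma = E * alpha * dT
sigma = 200000 * 12.0e-6 * 36.1
sigma = 2.4 * 36.1
sigma = 86.64 MPa

86.64


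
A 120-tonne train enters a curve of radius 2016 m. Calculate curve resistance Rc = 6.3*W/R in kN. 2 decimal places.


Rc = 6.3 * W / R
Rc = 6.3 * 120 / 2016
Rc = 756.0 / 2016
Rc = 0.38 kN

0.38


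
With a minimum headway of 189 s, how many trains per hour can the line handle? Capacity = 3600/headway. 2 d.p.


Capacity = 3600 / headway
Capacity = 3600 / 189
Capacity = 19.05 trains/hour

19.05


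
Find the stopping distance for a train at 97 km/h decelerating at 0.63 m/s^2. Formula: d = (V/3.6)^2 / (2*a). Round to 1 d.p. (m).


Convert speed: V = 97 / 3.6 = 26.9444 m/s
V^2 = 726.0031
d = 726.0031 / (2 * 0.63)
d = 726.0031 / 1.26
d = 576.2 m

576.2


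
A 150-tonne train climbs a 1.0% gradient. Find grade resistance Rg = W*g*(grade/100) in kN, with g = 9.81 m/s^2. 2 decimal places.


Rg = W * 9.81 * grade / 100
Rg = 150 * 9.81 * 1.0 / 100
Rg = 1471.5 * 0.01
Rg = 14.72 kN

14.72


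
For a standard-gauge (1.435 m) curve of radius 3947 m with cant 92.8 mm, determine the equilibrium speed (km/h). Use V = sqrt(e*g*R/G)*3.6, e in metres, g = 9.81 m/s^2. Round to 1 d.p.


Convert cant: e = 92.8 mm = 0.0928 m
V_ms = sqrt(0.0928 * 9.81 * 3947 / 1.435)
V_ms = sqrt(2503.987802) = 50.0399 m/s
V = 50.0399 * 3.6 = 180.1 km/h

180.1


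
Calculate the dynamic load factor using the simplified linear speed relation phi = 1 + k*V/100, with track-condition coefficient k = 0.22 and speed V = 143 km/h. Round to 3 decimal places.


phi = 1 + k * V / 100
phi = 1 + 0.22 * 143 / 100
phi = 1 + 0.3146
phi = 1.315

1.315


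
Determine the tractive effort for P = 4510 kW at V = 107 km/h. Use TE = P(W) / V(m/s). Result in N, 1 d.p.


Convert: P = 4510 kW = 4510000 W
V = 107 / 3.6 = 29.7222 m/s
TE = 4510000 / 29.7222
TE = 151738.3 N

151738.3


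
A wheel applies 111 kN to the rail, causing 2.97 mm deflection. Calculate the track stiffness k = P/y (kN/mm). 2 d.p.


Track stiffness k = P / y
k = 111 / 2.97
k = 37.37 kN/mm

37.37


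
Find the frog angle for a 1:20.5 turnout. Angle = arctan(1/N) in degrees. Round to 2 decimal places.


1/N = 1/20.5 = 0.04878
angle = arctan(0.04878) = 0.048742 rad
angle = 0.048742 * 180/pi = 2.79 degrees

2.79


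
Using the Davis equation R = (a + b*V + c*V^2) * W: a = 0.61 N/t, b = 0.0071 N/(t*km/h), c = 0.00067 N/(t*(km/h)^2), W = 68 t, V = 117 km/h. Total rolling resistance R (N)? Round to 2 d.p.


b*V = 0.0071 * 117 = 0.8307
c*V^2 = 0.00067 * 13689 = 9.17163
R_per_t = 0.61 + 0.8307 + 9.17163 = 10.61233 N/t
R_total = 10.61233 * 68 = 721.64 N

721.64


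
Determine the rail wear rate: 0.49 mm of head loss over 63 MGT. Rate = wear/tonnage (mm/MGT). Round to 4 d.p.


Wear rate = total wear / cumulative tonnage
Rate = 0.49 / 63
Rate = 0.0078 mm/MGT

0.0078


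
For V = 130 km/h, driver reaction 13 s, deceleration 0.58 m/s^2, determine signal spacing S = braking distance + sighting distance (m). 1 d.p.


V = 130 / 3.6 = 36.1111 m/s
Braking distance = 36.1111^2 / (2*0.58) = 1124.1486 m
Sighting distance = 36.1111 * 13 = 469.4444 m
S = 1124.1486 + 469.4444 = 1593.6 m

1593.6


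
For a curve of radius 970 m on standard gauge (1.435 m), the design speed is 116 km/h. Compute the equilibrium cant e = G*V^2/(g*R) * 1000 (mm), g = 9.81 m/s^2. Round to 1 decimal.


Convert speed: V = 116 / 3.6 = 32.2222 m/s
Apply formula: e = 1.435 * 32.2222^2 / (9.81 * 970)
e = 1.435 * 1038.2716 / 9515.7
e = 0.156575 m = 156.6 mm

156.6


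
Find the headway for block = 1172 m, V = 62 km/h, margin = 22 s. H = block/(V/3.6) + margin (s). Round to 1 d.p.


V = 62 / 3.6 = 17.2222 m/s
Block traversal time = 1172 / 17.2222 = 68.0516 s
Headway = 68.0516 + 22
Headway = 90.1 s

90.1


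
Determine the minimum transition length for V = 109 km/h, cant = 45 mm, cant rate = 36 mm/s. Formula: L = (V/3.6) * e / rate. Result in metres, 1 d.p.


Convert speed: V = 109 / 3.6 = 30.2778 m/s
L = 30.2778 * 45 / 36
L = 1362.5 / 36
L = 37.8 m

37.8


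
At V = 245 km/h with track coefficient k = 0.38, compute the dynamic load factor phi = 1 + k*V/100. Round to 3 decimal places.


phi = 1 + k * V / 100
phi = 1 + 0.38 * 245 / 100
phi = 1 + 0.931
phi = 1.931

1.931


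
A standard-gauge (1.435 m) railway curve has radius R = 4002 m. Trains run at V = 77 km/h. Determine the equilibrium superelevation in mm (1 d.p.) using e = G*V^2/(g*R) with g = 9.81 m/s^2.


Convert speed: V = 77 / 3.6 = 21.3889 m/s
Apply formula: e = 1.435 * 21.3889^2 / (9.81 * 4002)
e = 1.435 * 457.4846 / 39259.62
e = 0.016722 m = 16.7 mm

16.7


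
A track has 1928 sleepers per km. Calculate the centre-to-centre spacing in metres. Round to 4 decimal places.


Spacing = 1000 m / number of sleepers
Spacing = 1000 / 1928
Spacing = 0.5187 m

0.5187


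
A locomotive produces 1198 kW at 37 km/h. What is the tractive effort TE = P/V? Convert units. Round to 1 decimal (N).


Convert: P = 1198 kW = 1198000 W
V = 37 / 3.6 = 10.2778 m/s
TE = 1198000 / 10.2778
TE = 116562.2 N

116562.2


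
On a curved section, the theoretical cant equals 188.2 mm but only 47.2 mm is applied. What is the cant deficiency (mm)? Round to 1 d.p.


Cant deficiency = equilibrium cant - actual cant
CD = 188.2 - 47.2
CD = 141.0 mm

141.0


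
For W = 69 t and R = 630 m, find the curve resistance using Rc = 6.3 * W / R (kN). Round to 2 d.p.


Rc = 6.3 * W / R
Rc = 6.3 * 69 / 630
Rc = 434.7 / 630
Rc = 0.69 kN

0.69


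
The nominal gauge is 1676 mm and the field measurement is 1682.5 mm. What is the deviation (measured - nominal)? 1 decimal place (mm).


Deviation = measured - nominal
Deviation = 1682.5 - 1676
Deviation = 6.5 mm

6.5


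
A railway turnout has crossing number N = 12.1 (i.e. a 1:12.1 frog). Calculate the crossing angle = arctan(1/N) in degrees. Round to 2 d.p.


1/N = 1/12.1 = 0.082645
angle = arctan(0.082645) = 0.082457 rad
angle = 0.082457 * 180/pi = 4.72 degrees

4.72


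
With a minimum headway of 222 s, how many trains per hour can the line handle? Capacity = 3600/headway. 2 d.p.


Capacity = 3600 / headway
Capacity = 3600 / 222
Capacity = 16.22 trains/hour

16.22


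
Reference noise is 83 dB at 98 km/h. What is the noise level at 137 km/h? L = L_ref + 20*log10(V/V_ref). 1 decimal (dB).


V/V_ref = 137 / 98 = 1.397959
log10(1.397959) = 0.145494
20 * 0.145494 = 2.9099
L = 83 + 2.9099 = 85.9 dB

85.9
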